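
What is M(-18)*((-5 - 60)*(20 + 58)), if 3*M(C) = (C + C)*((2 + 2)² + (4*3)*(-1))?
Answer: 243360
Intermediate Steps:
M(C) = 8*C/3 (M(C) = ((C + C)*((2 + 2)² + (4*3)*(-1)))/3 = ((2*C)*(4² + 12*(-1)))/3 = ((2*C)*(16 - 12))/3 = ((2*C)*4)/3 = (8*C)/3 = 8*C/3)
M(-18)*((-5 - 60)*(20 + 58)) = ((8/3)*(-18))*((-5 - 60)*(20 + 58)) = -(-3120)*78 = -48*(-5070) = 243360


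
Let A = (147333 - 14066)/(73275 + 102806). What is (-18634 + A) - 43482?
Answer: -10937314129/176081 ≈ -62115.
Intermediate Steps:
A = 133267/176081 ≈ 0.75685
(-18634 + A) - 43482 = (-18634 + 133267/176081) - 43482 = -3280960087/176081 - 43482 = -10937314129/176081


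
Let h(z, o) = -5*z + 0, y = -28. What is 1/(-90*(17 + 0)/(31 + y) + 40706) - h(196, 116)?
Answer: 39392081/40196 ≈ 980.00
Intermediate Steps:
h(z, o) = -5*z
1/(-90*(17 + 0)/(31 + y) + 40706) - h(196, 116) = 1/(-90*(17 + 0)/(31 - 28) + 40706) - (-5)*196 = 1/(-1530/3 + 40706) - 1*(-980) = 1/(-1530/3 + 40706) + 980 = 1/(-90*17/3 + 40706) + 980 = 1/(-510 + 40706) + 980 = 1/40196 + 980 = 39392081/40196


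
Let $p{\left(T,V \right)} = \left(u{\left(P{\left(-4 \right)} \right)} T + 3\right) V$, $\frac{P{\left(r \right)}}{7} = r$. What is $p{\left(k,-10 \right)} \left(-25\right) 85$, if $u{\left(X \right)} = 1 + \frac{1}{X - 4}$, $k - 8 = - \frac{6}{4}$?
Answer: $\frac{6321875}{32} \approx 1.9756 \cdot 10^{5}$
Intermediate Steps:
$k = \frac{13}{2}$ ($k = 8 - \frac{6}{4} = 8 - \frac{3}{2} = \frac{13}{2} \approx 6.5$)
$P{\left(r \right)} = 7 r$
$u{\left(X \right)} = 1 + \frac{1}{-4 + X}$
$p{\left(T,V \right)} = V \left(3 + \frac{31 T}{32}\right)$ ($p{\left(T,V \right)} = \left(\frac{-3 + 7 \left(-4\right)}{-4 + 7 \left(-4\right)} T + 3\right) V = \left(\frac{-3 - 28}{-4 - 28} T + 3\right) V = \left(\frac{1}{-32} \left(-31\right) T + 3\right) V = \left(\left(- \frac{1}{32}\right) \left(-31\right) T + 3\right) V = \left(\frac{31 T}{32} + 3\right) V = \left(3 + \frac{31 T}{32}\right) V = V \left(3 + \frac{31 T}{32}\right)$)
$p{\left(k,-10 \right)} \left(-25\right) 85 = \frac{1}{32} \left(-10\right) \left(96 + 31 \cdot \frac{13}{2}\right) \left(-25\right) 85 = \frac{1}{32} \left(-10\right) \left(96 + \frac{403}{2}\right) \left(-25\right) 85 = \frac{1}{32} \left(-10\right) \frac{595}{2} \left(-25\right) 85 = \left(- \frac{2975}{32}\right) \left(-25\right) 85 = \frac{74375}{32} \cdot 85 = \frac{6321875}{32}$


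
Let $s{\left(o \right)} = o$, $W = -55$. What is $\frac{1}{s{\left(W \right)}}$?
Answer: $- \frac{1}{55} \approx -0.018182$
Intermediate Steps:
$\frac{1}{s{\left(W \right)}} = \frac{1}{-55} = - \frac{1}{55}$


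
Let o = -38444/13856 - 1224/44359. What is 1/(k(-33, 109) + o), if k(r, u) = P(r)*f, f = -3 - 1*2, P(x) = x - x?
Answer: -153659576/430574285 ≈ -0.35687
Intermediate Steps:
o = -430574285/153659576 (o = -38444*1/13856 - 1224*1/44359 = -9611/3464 - 1224/44359 = -430574285/153659576 ≈ -2.8021)
P(x) = 0
f = -5 (f = -3 - 2 = -5)
k(r, u) = 0 (k(r, u) = 0*(-5) = 0)
1/(k(-33, 109) + o) = 1/(0 - 430574285/153659576) = 1/(-430574285/153659576) = -153659576/430574285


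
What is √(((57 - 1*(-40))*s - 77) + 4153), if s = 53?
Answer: √9217 ≈ 96.005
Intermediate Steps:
√(((57 - 1*(-40))*s - 77) + 4153) = √(((57 - 1*(-40))*53 - 77) + 4153) = √(((57 + 40)*53 - 77) + 4153) = √((97*53 - 77) + 4153) = √((5141 - 77) + 4153) = √(5064 + 4153) = √9217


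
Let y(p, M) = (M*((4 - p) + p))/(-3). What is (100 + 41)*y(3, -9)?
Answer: 1692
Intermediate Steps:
y(p, M) = -4*M/3 (y(p, M) = (M*4)*(-⅓) = (4*M)*(-⅓) = -4*M/3)
(100 + 41)*y(3, -9) = (100 + 41)*(-4/3*(-9)) = 141*12 = 1692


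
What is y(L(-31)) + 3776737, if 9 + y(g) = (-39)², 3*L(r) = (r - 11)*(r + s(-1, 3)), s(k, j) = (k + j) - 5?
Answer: 3778249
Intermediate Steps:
s(k, j) = -5 + j + k (s(k, j) = (j + k) - 5 = -5 + j + k)
L(r) = (-11 + r)*(-3 + r)/3 (L(r) = ((r - 11)*(r + (-5 + 3 - 1)))/3 = ((-11 + r)*(r - 3))/3 = ((-11 + r)*(-3 + r))/3 = (-11 + r)*(-3 + r)/3)
y(g) = 1512 (y(g) = -9 + (-39)² = -9 + 1521 = 1512)
y(L(-31)) + 3776737 = 1512 + 3776737 = 3778249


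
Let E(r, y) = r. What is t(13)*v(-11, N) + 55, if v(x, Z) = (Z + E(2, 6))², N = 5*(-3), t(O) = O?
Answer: 2252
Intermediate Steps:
N = -15
v(x, Z) = (2 + Z)² (v(x, Z) = (Z + 2)² = (2 + Z)²)
t(13)*v(-11, N) + 55 = 13*(2 - 15)² + 55 = 13*(-13)² + 55 = 13*169 + 55 = 2197 + 55 = 2252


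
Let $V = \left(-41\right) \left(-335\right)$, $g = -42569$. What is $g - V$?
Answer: $-56304$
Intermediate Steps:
$V = 13735$
$g - V = -42569 - 13735 = -56304$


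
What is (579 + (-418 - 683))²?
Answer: 272484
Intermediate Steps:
(579 + (-418 - 683))² = (579 - 1101)² = (-522)² = 272484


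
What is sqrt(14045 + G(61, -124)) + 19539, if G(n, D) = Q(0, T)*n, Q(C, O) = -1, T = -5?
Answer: 19539 + 4*sqrt(874) ≈ 19657.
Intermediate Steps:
G(n, D) = -n
sqrt(14045 + G(61, -124)) + 19539 = sqrt(14045 - 1*61) + 19539 = sqrt(14045 - 61) + 19539 = sqrt(13984) + 19539 = 4*sqrt(874) + 19539 = 19539 + 4*sqrt(874)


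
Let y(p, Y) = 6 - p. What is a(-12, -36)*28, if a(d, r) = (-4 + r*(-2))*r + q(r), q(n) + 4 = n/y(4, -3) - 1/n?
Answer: -622433/9 ≈ -69159.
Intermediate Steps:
q(n) = -4 + n/2 - 1/n (q(n) = -4 + (n/(6 - 1*4) - 1/n) = -4 + (n/(6 - 4) - 1/n) = -4 + (n/2 - 1/n) = -4 + n/2 - 1/n)
a(d, r) = -4 + r/2 - 1/r + r*(-4 - 2*r) (a(d, r) = (-4 + r*(-2))*r + (-4 + r/2 - 1/r) = (-4 - 2*r)*r + (-4 + r/2 - 1/r) = r*(-4 - 2*r) + (-4 + r/2 - 1/r) = -4 + r/2 - 1/r + r*(-4 - 2*r))
a(-12, -36)*28 = (-4 - 1/(-36) - 2*(-36)² - 7/2*(-36))*28 = (-4 - 1*(-1/36) - 2*1296 + 126)*28 = (-4 + 1/36 - 2592 + 126)*28 = -88919/36*28 = -622433/9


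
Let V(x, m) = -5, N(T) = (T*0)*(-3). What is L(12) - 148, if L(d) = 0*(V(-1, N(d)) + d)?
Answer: -148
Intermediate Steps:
N(T) = 0 (N(T) = 0*(-3) = 0)
L(d) = 0 (L(d) = 0*(-5 + d) = 0)
L(12) - 148 = 0 - 148 = -148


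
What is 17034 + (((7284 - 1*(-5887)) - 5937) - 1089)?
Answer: 23179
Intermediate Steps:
17034 + (((7284 - 1*(-5887)) - 5937) - 1089) = 17034 + (((7284 + 5887) - 5937) - 1089) = 17034 + ((13171 - 5937) - 1089) = 17034 + (7234 - 1089) = 17034 + 6145 = 23179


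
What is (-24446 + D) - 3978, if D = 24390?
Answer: -4034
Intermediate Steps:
(-24446 + D) - 3978 = (-24446 + 24390) - 3978 = -56 - 3978 = -4034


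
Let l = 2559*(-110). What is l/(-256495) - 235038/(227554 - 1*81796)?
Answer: -641888413/1246206607 ≈ -0.51507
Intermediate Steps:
l = -281490
l/(-256495) - 235038/(227554 - 1*81796) = -281490/(-256495) - 235038/(227554 - 1*81796) = -281490*(-1/256495) - 235038/(227554 - 81796) = 56298/51299 - 235038/145758 = 56298/51299 - 235038*1/145758 = 56298/51299 - 39173/24293 = -641888413/1246206607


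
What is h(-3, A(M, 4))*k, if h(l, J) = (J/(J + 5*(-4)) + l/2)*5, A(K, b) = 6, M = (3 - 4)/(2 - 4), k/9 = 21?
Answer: -3645/2 ≈ -1822.5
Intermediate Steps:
k = 189 (k = 9*21 = 189)
M = ½ (M = -1/(-2) = -1*(-½) = ½ ≈ 0.50000)
h(l, J) = 5*l/2 + 5*J/(-20 + J) (h(l, J) = (J/(J - 20) + l*(½))*5 = (J/(-20 + J) + l/2)*5 = (l/2 + J/(-20 + J))*5 = 5*l/2 + 5*J/(-20 + J))
h(-3, A(M, 4))*k = (5*(-20*(-3) + 2*6 + 6*(-3))/(2*(-20 + 6)))*189 = ((5/2)*(60 + 12 - 18)/(-14))*189 = ((5/2)*(-1/14)*54)*189 = -135/14*189 = -3645/2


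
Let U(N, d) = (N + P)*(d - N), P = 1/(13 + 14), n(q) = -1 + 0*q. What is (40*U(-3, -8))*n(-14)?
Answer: -16000/27 ≈ -592.59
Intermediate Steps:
n(q) = -1 (n(q) = -1 + 0 = -1)
P = 1/27 ≈ 0.037037
U(N, d) = (1/27 + N)*(d - N) (U(N, d) = (N + 1/27)*(d - N) = (1/27 + N)*(d - N))
(40*U(-3, -8))*n(-14) = (40*(-1*(-3)² - 1/27*(-3) + (1/27)*(-8) - 3*(-8)))*(-1) = (40*(-1*9 + ⅑ - 8/27 + 24))*(-1) = (40*(-9 + ⅑ - 8/27 + 24))*(-1) = (40*(400/27))*(-1) = (16000/27)*(-1) = -16000/27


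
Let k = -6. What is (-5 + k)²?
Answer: 121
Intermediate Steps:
(-5 + k)² = (-5 - 6)² = (-11)² = 121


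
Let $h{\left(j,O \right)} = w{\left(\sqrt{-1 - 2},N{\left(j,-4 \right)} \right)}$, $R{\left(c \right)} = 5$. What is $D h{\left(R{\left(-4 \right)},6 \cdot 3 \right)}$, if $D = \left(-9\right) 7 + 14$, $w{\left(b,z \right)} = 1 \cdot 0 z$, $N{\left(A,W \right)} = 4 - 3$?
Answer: $0$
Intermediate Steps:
$N{\left(A,W \right)} = 1$ ($N{\left(A,W \right)} = 4 - 3 = 1$)
$w{\left(b,z \right)} = 0$ ($w{\left(b,z \right)} = 0 z = 0$)
$h{\left(j,O \right)} = 0$
$D = -49$ ($D = -63 + 14 = -49$)
$D h{\left(R{\left(-4 \right)},6 \cdot 3 \right)} = \left(-49\right) 0 = 0$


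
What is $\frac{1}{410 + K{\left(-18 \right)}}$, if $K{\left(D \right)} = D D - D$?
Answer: $\frac{1}{752} \approx 0.0013298$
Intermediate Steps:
$K{\left(D \right)} = D^{2} - D$
$\frac{1}{410 + K{\left(-18 \right)}} = \frac{1}{410 - 18 \left(-1 - 18\right)} = \frac{1}{410 - -342} = \frac{1}{410 + 342} = \frac{1}{752}$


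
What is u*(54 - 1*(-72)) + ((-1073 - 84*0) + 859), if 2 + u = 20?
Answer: 2054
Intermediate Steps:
u = 18 (u = -2 + 20 = 18)
u*(54 - 1*(-72)) + ((-1073 - 84*0) + 859) = 18*(54 - 1*(-72)) + ((-1073 - 84*0) + 859) = 18*(54 + 72) + ((-1073 + 0) + 859) = 18*126 + (-1073 + 859) = 2268 - 214 = 2054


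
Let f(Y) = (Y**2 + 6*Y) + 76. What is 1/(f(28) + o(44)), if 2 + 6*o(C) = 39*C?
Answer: 3/3941 ≈ 0.00076123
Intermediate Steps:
o(C) = -1/3 + 13*C/2 (o(C) = -1/3 + (39*C)/6 = -1/3 + 13*C/2)
f(Y) = 76 + Y**2 + 6*Y
1/(f(28) + o(44)) = 1/((76 + 28**2 + 6*28) + (-1/3 + (13/2)*44)) = 1/((76 + 784 + 168) + (-1/3 + 286)) = 1/(1028 + 857/3) = 1/(3941/3) = 3/3941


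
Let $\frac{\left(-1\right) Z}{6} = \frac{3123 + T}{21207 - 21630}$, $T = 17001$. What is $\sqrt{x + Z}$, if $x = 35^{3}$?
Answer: $\frac{\sqrt{95341427}}{47} \approx 207.75$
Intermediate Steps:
$x = 42875$
$Z = \frac{13416}{47}$ ($Z = - 6 \frac{3123 + 17001}{21207 - 21630} = - 6 \frac{20124}{-423} = - 6 \cdot 20124 \left(- \frac{1}{423}\right) = \left(-6\right) \left(- \frac{2236}{47}\right) = \frac{13416}{47} \approx 285.45$)
$\sqrt{x + Z} = \sqrt{42875 + \frac{13416}{47}} = \sqrt{\frac{2028541}{47}} = \frac{\sqrt{95341427}}{47}$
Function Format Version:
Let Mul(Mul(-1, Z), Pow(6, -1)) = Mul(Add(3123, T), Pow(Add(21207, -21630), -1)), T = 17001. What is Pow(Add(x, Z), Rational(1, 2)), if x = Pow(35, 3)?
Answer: Mul(Rational(1, 47), Pow(95341427, Rational(1, 2))) ≈ 207.75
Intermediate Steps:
x = 42875
Z = Rational(13416, 47) (Z = Mul(-6, Mul(Add(3123, 17001), Pow(Add(21207, -21630), -1))) = Mul(-6, Mul(20124, Pow(-423, -1))) = Mul(-6, Mul(20124, Rational(-1, 423))) = Mul(-6, Rational(-2236, 47)) = Rational(13416, 47) ≈ 285.45)
Pow(Add(x, Z), Rational(1, 2)) = Pow(Add(42875, Rational(13416, 47)), Rational(1, 2)) = Pow(Rational(2028541, 47), Rational(1, 2)) = Mul(Rational(1, 47), Pow(95341427, Rational(1, 2)))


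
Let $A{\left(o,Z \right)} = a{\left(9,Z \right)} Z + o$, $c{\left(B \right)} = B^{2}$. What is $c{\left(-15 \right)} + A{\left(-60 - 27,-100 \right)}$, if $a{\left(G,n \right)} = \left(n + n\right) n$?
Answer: $-1999862$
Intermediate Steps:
$a{\left(G,n \right)} = 2 n^{2}$ ($a{\left(G,n \right)} = 2 n n = 2 n^{2}$)
$A{\left(o,Z \right)} = o + 2 Z^{3}$ ($A{\left(o,Z \right)} = 2 Z^{2} Z + o = 2 Z^{3} + o = o + 2 Z^{3}$)
$c{\left(-15 \right)} + A{\left(-60 - 27,-100 \right)} = \left(-15\right)^{2} + \left(\left(-60 - 27\right) + 2 \left(-100\right)^{3}\right) = 225 + \left(\left(-60 - 27\right) + 2 \left(-1000000\right)\right) = 225 - 2000087 = -1999862$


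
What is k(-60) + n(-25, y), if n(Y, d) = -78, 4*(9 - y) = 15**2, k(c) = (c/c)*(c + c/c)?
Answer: -137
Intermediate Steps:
k(c) = 1 + c (k(c) = 1*(c + 1) = 1*(1 + c) = 1 + c)
y = -189/4 (y = 9 - 1/4*15**2 = 9 - 1/4*225 = 9 - 225/4 = -189/4 ≈ -47.250)
k(-60) + n(-25, y) = (1 - 60) - 78 = -59 - 78 = -137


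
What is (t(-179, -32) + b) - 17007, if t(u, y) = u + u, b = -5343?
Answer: -22708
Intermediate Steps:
t(u, y) = 2*u
(t(-179, -32) + b) - 17007 = (2*(-179) - 5343) - 17007 = (-358 - 5343) - 17007 = -5701 - 17007 = -22708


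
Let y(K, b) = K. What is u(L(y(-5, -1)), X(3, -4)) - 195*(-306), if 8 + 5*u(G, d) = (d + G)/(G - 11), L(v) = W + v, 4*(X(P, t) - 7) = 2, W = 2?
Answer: 8353567/140 ≈ 59668.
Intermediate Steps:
X(P, t) = 15/2 (X(P, t) = 7 + (¼)*2 = 7 + ½ = 15/2)
L(v) = 2 + v
u(G, d) = -8/5 + (G + d)/(5*(-11 + G)) (u(G, d) = -8/5 + ((d + G)/(G - 11))/5 = -8/5 + ((G + d)/(-11 + G))/5 = -8/5 + (G + d)/(5*(-11 + G)))
u(L(y(-5, -1)), X(3, -4)) - 195*(-306) = (88 + 15/2 - 7*(2 - 5))/(5*(-11 + (2 - 5))) - 195*(-306) = (88 + 15/2 - 7*(-3))/(5*(-11 - 3)) + 59670 = (⅕)*(88 + 15/2 + 21)/(-14) + 59670 = (⅕)*(-1/14)*(233/2) + 59670 = -233/140 + 59670 = 8353567/140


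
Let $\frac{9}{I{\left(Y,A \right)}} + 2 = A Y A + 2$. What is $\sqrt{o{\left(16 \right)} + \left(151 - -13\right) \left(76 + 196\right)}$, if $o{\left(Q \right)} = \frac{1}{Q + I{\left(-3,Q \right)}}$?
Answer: $\frac{40 \sqrt{467064509}}{4093} \approx 211.21$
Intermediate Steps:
$I{\left(Y,A \right)} = \frac{9}{A^{2} Y}$ ($I{\left(Y,A \right)} = \frac{9}{-2 + \left(A Y A + 2\right)} = \frac{9}{-2 + \left(Y A^{2} + 2\right)} = \frac{9}{-2 + \left(2 + Y A^{2}\right)} = \frac{9}{Y A^{2}} = 9 \frac{1}{A^{2} Y} = \frac{9}{A^{2} Y}$)
$o{\left(Q \right)} = \frac{1}{Q - \frac{3}{Q^{2}}}$ ($o{\left(Q \right)} = \frac{1}{Q + \frac{9}{Q^{2} \left(-3\right)}} = \frac{1}{Q + 9 \frac{1}{Q^{2}} \left(- \frac{1}{3}\right)} = \frac{1}{Q - \frac{3}{Q^{2}}}$)
$\sqrt{o{\left(16 \right)} + \left(151 - -13\right) \left(76 + 196\right)} = \sqrt{\frac{16^{2}}{-3 + 16^{3}} + \left(151 - -13\right) \left(76 + 196\right)} = \sqrt{\frac{256}{-3 + 4096} + \left(151 + \left(-5 + 18\right)\right) 272} = \sqrt{\frac{256}{4093} + \left(151 + 13\right) 272} = \sqrt{256 \cdot \frac{1}{4093} + 164 \cdot 272} = \sqrt{\frac{256}{4093} + 44608} = \sqrt{\frac{182580800}{4093}} = \frac{40 \sqrt{467064509}}{4093}$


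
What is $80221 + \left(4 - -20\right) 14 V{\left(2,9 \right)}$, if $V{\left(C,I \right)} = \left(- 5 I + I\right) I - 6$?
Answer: $-30659$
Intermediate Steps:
$V{\left(C,I \right)} = -6 - 4 I^{2}$ ($V{\left(C,I \right)} = - 4 I I - 6 = - 4 I^{2} - 6 = -6 - 4 I^{2}$)
$80221 + \left(4 - -20\right) 14 V{\left(2,9 \right)} = 80221 + \left(4 - -20\right) 14 \left(-6 - 4 \cdot 9^{2}\right) = 80221 + \left(4 + 20\right) 14 \left(-6 - 324\right) = 80221 + 24 \cdot 14 \left(-6 - 324\right) = 80221 + 336 \left(-330\right) = 80221 - 110880 = -30659$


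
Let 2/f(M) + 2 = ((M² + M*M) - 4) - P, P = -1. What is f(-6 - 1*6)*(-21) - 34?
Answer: -9664/283 ≈ -34.148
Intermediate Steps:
f(M) = 2/(-5 + 2*M²) (f(M) = 2/(-2 + (((M² + M*M) - 4) - 1*(-1))) = 2/(-2 + (((M² + M²) - 4) + 1)) = 2/(-2 + ((2*M² - 4) + 1)) = 2/(-2 + ((-4 + 2*M²) + 1)) = 2/(-2 + (-3 + 2*M²)) = 2/(-5 + 2*M²))
f(-6 - 1*6)*(-21) - 34 = (2/(-5 + 2*(-6 - 1*6)²))*(-21) - 34 = (2/(-5 + 2*(-6 - 6)²))*(-21) - 34 = (2/(-5 + 2*(-12)²))*(-21) - 34 = (2/(-5 + 2*144))*(-21) - 34 = (2/(-5 + 288))*(-21) - 34 = (2/283)*(-21) - 34 = -42/283 - 34 = -9664/283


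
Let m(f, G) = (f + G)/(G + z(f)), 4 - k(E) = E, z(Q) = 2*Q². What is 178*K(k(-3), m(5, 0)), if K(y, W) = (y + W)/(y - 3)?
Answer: 6319/20 ≈ 315.95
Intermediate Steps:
k(E) = 4 - E
m(f, G) = (G + f)/(G + 2*f²) (m(f, G) = (f + G)/(G + 2*f²) = (G + f)/(G + 2*f²))
K(y, W) = (W + y)/(-3 + y)
178*K(k(-3), m(5, 0)) = 178*(((0 + 5)/(0 + 2*5²) + (4 - 1*(-3)))/(-3 + (4 - 1*(-3)))) = 178*((5/(0 + 2*25) + (4 + 3))/(-3 + (4 + 3))) = 178*((5/(0 + 50) + 7)/(-3 + 7)) = 178*((5/50 + 7)/4) = 178*(((1/50)*5 + 7)/4) = 178*((⅒ + 7)/4) = 178*((¼)*(71/10)) = 178*(71/40) = 6319/20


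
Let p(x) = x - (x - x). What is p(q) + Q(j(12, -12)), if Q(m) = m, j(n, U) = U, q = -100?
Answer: -112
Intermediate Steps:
p(x) = x (p(x) = x - 1*0 = x + 0 = x)
p(q) + Q(j(12, -12)) = -100 - 12 = -112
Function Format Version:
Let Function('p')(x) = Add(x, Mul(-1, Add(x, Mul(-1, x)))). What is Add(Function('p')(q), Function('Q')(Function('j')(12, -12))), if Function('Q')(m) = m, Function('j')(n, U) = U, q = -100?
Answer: -112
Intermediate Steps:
Function('p')(x) = x (Function('p')(x) = Add(x, Mul(-1, 0)) = Add(x, 0) = x)
Add(Function('p')(q), Function('Q')(Function('j')(12, -12))) = Add(-100, -12) = -112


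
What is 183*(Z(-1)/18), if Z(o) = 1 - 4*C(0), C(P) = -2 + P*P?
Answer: 183/2 ≈ 91.500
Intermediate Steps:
C(P) = -2 + P²
Z(o) = 9 (Z(o) = 1 - 4*(-2 + 0²) = 1 - 4*(-2 + 0) = 1 - 4*(-2) = 1 + 8 = 9)
183*(Z(-1)/18) = 183*(9/18) = 183*(9*(1/18)) = 183*(½) = 183/2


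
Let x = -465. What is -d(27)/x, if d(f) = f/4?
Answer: 9/620 ≈ 0.014516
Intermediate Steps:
d(f) = f/4 (d(f) = f*(¼) = f/4)
-d(27)/x = -(¼)*27/(-465) = -27*(-1)/(4*465) = -1*(-9/620) = 9/620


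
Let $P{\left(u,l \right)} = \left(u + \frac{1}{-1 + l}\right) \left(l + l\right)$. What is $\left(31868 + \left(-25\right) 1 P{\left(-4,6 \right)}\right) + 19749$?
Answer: $52757$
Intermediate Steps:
$P{\left(u,l \right)} = 2 l \left(u + \frac{1}{-1 + l}\right)$ ($P{\left(u,l \right)} = \left(u + \frac{1}{-1 + l}\right) 2 l = 2 l \left(u + \frac{1}{-1 + l}\right)$)
$\left(31868 + \left(-25\right) 1 P{\left(-4,6 \right)}\right) + 19749 = \left(31868 + \left(-25\right) 1 \cdot 2 \cdot 6 \frac{1}{-1 + 6} \left(1 - -4 + 6 \left(-4\right)\right)\right) + 19749 = \left(31868 - 25 \cdot 2 \cdot 6 \cdot \frac{1}{5} \left(1 + 4 - 24\right)\right) + 19749 = \left(31868 - 25 \cdot 2 \cdot 6 \cdot \frac{1}{5} \left(-19\right)\right) + 19749 = \left(31868 - -1140\right) + 19749 = \left(31868 + 1140\right) + 19749 = 33008 + 19749 = 52757$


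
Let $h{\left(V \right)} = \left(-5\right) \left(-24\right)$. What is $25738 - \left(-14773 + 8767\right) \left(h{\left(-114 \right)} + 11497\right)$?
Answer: $69797440$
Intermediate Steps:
$h{\left(V \right)} = 120$
$25738 - \left(-14773 + 8767\right) \left(h{\left(-114 \right)} + 11497\right) = 25738 - \left(-14773 + 8767\right) \left(120 + 11497\right) = 25738 - \left(-6006\right) 11617 = 25738 - -69771702 = 25738 + 69771702 = 69797440$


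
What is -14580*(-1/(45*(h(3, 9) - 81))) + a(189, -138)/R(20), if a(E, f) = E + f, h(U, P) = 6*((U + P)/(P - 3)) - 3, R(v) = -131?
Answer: -1281/262 ≈ -4.8893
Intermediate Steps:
h(U, P) = -3 + 6*(P + U)/(-3 + P) (h(U, P) = 6*((P + U)/(-3 + P)) - 3 = 6*(P + U)/(-3 + P) - 3 = -3 + 6*(P + U)/(-3 + P))
-14580*(-1/(45*(h(3, 9) - 81))) + a(189, -138)/R(20) = -14580*(-1/(45*(3*(3 + 9 + 2*3)/(-3 + 9) - 81))) + (189 - 138)/(-131) = -14580*(-1/(45*(3*(3 + 9 + 6)/6 - 81))) + 51*(-1/131) = -14580*(-1/(45*(3*(⅙)*18 - 81))) - 51/131 = -14580*(-1/(45*(9 - 81))) - 51/131 = -14580/((-72*(-45))) - 51/131 = -14580/3240 - 51/131 = -14580*1/3240 - 51/131 = -9/2 - 51/131 = -1281/262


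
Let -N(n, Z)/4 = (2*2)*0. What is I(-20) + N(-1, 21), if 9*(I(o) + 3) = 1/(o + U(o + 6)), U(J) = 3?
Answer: -460/153 ≈ -3.0065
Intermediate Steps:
N(n, Z) = 0 (N(n, Z) = -4*2*2*0 = -16*0 = -4*0 = 0)
I(o) = -3 + 1/(9*(3 + o)) (I(o) = -3 + 1/(9*(o + 3)) = -3 + 1/(9*(3 + o)))
I(-20) + N(-1, 21) = (-80 - 27*(-20))/(9*(3 - 20)) + 0 = (⅑)*(-80 + 540)/(-17) + 0 = (⅑)*(-1/17)*460 + 0 = -460/153 + 0 = -460/153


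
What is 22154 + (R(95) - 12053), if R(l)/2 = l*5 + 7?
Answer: 11065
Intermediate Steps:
R(l) = 14 + 10*l (R(l) = 2*(l*5 + 7) = 2*(5*l + 7) = 2*(7 + 5*l) = 14 + 10*l)
22154 + (R(95) - 12053) = 22154 + ((14 + 10*95) - 12053) = 22154 + ((14 + 950) - 12053) = 22154 + (964 - 12053) = 22154 - 11089 = 11065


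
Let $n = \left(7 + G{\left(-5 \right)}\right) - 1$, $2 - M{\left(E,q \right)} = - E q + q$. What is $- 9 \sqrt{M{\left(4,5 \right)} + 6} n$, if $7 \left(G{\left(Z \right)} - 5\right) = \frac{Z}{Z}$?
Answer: $- \frac{702 \sqrt{23}}{7} \approx -480.95$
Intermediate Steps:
$M{\left(E,q \right)} = 2 - q + E q$ ($M{\left(E,q \right)} = 2 - \left(- E q + q\right) = 2 - \left(q - E q\right) = 2 + \left(- q + E q\right) = 2 - q + E q$)
$G{\left(Z \right)} = \frac{36}{7}$ ($G{\left(Z \right)} = 5 + \frac{Z \frac{1}{Z}}{7} = 5 + \frac{1}{7} \cdot 1 = 5 + \frac{1}{7} = \frac{36}{7}$)
$n = \frac{78}{7}$ ($n = \left(7 + \frac{36}{7}\right) - 1 = \frac{85}{7} - 1 = \frac{78}{7} \approx 11.143$)
$- 9 \sqrt{M{\left(4,5 \right)} + 6} n = - 9 \sqrt{\left(2 - 5 + 4 \cdot 5\right) + 6} \cdot \frac{78}{7} = - 9 \sqrt{\left(2 - 5 + 20\right) + 6} \cdot \frac{78}{7} = - 9 \sqrt{17 + 6} \cdot \frac{78}{7} = - 9 \sqrt{23} \cdot \frac{78}{7} = - \frac{702 \sqrt{23}}{7}$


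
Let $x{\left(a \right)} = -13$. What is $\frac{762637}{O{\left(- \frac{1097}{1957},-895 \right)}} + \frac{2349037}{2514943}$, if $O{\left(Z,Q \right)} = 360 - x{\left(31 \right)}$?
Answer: $\frac{1918864775492}{938073739} \approx 2045.5$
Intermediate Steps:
$O{\left(Z,Q \right)} = 373$ ($O{\left(Z,Q \right)} = 360 - -13 = 360 + 13 = 373$)
$\frac{762637}{O{\left(- \frac{1097}{1957},-895 \right)}} + \frac{2349037}{2514943} = \frac{762637}{373} + \frac{2349037}{2514943} = \frac{1918864775492}{938073739}$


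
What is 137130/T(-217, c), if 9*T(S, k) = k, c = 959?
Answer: 176310/137 ≈ 1286.9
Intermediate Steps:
T(S, k) = k/9
137130/T(-217, c) = 137130/(((⅑)*959)) = 137130/(959/9) = 137130*(9/959) = 176310/137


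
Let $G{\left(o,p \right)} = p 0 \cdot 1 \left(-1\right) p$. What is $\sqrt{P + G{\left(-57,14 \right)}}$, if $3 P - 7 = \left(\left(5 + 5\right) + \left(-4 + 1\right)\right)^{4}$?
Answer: $\frac{2 \sqrt{1806}}{3} \approx 28.331$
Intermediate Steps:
$G{\left(o,p \right)} = 0$ ($G{\left(o,p \right)} = p 0 \left(-1\right) p = p 0 p = 0 p = 0$)
$P = \frac{2408}{3}$ ($P = \frac{7}{3} + \frac{\left(\left(5 + 5\right) + \left(-4 + 1\right)\right)^{4}}{3} = \frac{7}{3} + \frac{\left(10 - 3\right)^{4}}{3} = \frac{7}{3} + \frac{7^{4}}{3} = \frac{7}{3} + \frac{1}{3} \cdot 2401 = \frac{7}{3} + \frac{2401}{3} = \frac{2408}{3} \approx 802.67$)
$\sqrt{P + G{\left(-57,14 \right)}} = \sqrt{\frac{2408}{3} + 0} = \sqrt{\frac{2408}{3}} = \frac{2 \sqrt{1806}}{3}$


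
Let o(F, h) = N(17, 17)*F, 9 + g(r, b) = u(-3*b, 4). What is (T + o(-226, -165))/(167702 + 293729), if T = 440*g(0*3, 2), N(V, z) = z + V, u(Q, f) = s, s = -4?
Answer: -13404/461431 ≈ -0.029049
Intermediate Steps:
u(Q, f) = -4
g(r, b) = -13 (g(r, b) = -9 - 4 = -13)
N(V, z) = V + z
T = -5720 (T = 440*(-13) = -5720)
o(F, h) = 34*F (o(F, h) = (17 + 17)*F = 34*F)
(T + o(-226, -165))/(167702 + 293729) = (-5720 + 34*(-226))/(167702 + 293729) = (-5720 - 7684)/461431 = -13404*1/461431 = -13404/461431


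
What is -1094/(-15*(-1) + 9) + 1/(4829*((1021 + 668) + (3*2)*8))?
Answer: -1529407073/33551892 ≈ -45.583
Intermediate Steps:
-1094/(-15*(-1) + 9) + 1/(4829*((1021 + 668) + (3*2)*8)) = -1094/(15 + 9) + 1/(4829*(1689 + 6*8)) = -1094/24 + 1/(4829*(1689 + 48)) = -1094*1/24 + (1/4829)/1737 = -547/12 + (1/4829)*(1/1737) = -547/12 + 1/8387973 = -1529407073/33551892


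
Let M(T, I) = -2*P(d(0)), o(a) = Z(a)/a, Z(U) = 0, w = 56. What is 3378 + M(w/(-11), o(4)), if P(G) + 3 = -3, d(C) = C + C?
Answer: 3390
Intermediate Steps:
d(C) = 2*C
o(a) = 0 (o(a) = 0/a = 0)
P(G) = -6 (P(G) = -3 - 3 = -6)
M(T, I) = 12 (M(T, I) = -2*(-6) = 12)
3378 + M(w/(-11), o(4)) = 3378 + 12 = 3390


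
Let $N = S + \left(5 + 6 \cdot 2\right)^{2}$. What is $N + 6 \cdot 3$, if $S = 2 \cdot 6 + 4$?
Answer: $323$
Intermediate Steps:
$S = 16$ ($S = 12 + 4 = 16$)
$N = 305$ ($N = 16 + \left(5 + 6 \cdot 2\right)^{2} = 16 + \left(5 + 12\right)^{2} = 16 + 17^{2} = 16 + 289 = 305$)
$N + 6 \cdot 3 = 305 + 6 \cdot 3 = 305 + 18 = 323$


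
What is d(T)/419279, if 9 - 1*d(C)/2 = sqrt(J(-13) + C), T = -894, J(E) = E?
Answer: 18/419279 - 2*I*sqrt(907)/419279 ≈ 4.2931e-5 - 0.00014366*I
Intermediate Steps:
d(C) = 18 - 2*sqrt(-13 + C)
d(T)/419279 = (18 - 2*sqrt(-13 - 894))/419279 = (18 - 2*I*sqrt(907))*(1/419279) = 18/419279 - 2*I*sqrt(907)/419279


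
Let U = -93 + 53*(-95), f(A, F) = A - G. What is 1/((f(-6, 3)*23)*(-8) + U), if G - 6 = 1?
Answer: -1/2736 ≈ -0.00036550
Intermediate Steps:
G = 7 (G = 6 + 1 = 7)
f(A, F) = -7 + A (f(A, F) = A - 1*7 = A - 7 = -7 + A)
U = -5128 (U = -93 - 5035 = -5128)
1/((f(-6, 3)*23)*(-8) + U) = 1/(((-7 - 6)*23)*(-8) - 5128) = 1/(-13*23*(-8) - 5128) = 1/(-299*(-8) - 5128) = 1/(2392 - 5128) = 1/(-2736) = -1/2736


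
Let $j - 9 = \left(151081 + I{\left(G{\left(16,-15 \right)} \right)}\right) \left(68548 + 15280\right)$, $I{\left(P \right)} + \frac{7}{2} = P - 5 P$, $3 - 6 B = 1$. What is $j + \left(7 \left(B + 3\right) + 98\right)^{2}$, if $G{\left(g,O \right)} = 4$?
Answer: $\frac{113968783375}{9} \approx 1.2663 \cdot 10^{10}$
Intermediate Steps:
$B = \frac{1}{3}$ ($B = \frac{1}{2} - \frac{1}{6} = \frac{1}{3} \approx 0.33333$)
$I{\left(P \right)} = - \frac{7}{2} - 4 P$ ($I{\left(P \right)} = - \frac{7}{2} + \left(P - 5 P\right) = - \frac{7}{2} - 4 P$)
$j = 12663183431$ ($j = 9 + \left(151081 - \frac{39}{2}\right) \left(68548 + 15280\right) = 9 + \left(151081 - \frac{39}{2}\right) 83828 = 9 + \frac{302123}{2} \cdot 83828 = 9 + 12663183422 = 12663183431$)
$j + \left(7 \left(B + 3\right) + 98\right)^{2} = 12663183431 + \left(7 \left(\frac{1}{3} + 3\right) + 98\right)^{2} = 12663183431 + \left(7 \cdot \frac{10}{3} + 98\right)^{2} = 12663183431 + \left(\frac{70}{3} + 98\right)^{2} = 12663183431 + \left(\frac{364}{3}\right)^{2} = 12663183431 + \frac{132496}{9} = \frac{113968783375}{9}$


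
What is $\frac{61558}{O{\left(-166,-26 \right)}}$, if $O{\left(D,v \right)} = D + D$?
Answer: $- \frac{30779}{166} \approx -185.42$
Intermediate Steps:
$O{\left(D,v \right)} = 2 D$
$\frac{61558}{O{\left(-166,-26 \right)}} = \frac{61558}{2 \left(-166\right)} = \frac{61558}{-332} = 61558 \left(- \frac{1}{332}\right) = - \frac{30779}{166}$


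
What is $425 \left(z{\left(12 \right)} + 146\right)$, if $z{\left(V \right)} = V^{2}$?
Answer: $123250$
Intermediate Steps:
$425 \left(z{\left(12 \right)} + 146\right) = 425 \left(12^{2} + 146\right) = 425 \left(144 + 146\right) = 425 \cdot 290 = 123250$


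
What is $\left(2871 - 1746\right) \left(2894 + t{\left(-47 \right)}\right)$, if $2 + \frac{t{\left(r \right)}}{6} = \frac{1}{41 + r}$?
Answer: $3241125$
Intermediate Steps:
$t{\left(r \right)} = -12 + \frac{6}{41 + r}$
$\left(2871 - 1746\right) \left(2894 + t{\left(-47 \right)}\right) = \left(2871 - 1746\right) \left(2894 + \frac{6 \left(-81 - -94\right)}{41 - 47}\right) = 1125 \left(2894 + \frac{6 \left(-81 + 94\right)}{-6}\right) = 1125 \left(2894 + 6 \left(- \frac{1}{6}\right) 13\right) = 1125 \left(2894 - 13\right) = 1125 \cdot 2881 = 3241125$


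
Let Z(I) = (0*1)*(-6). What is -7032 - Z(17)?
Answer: -7032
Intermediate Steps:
Z(I) = 0 (Z(I) = 0*(-6) = 0)
-7032 - Z(17) = -7032 - 1*0 = -7032 + 0 = -7032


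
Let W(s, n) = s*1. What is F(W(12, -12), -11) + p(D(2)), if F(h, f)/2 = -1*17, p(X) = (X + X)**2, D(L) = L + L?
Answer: 30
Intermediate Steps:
D(L) = 2*L
p(X) = 4*X**2 (p(X) = (2*X)**2 = 4*X**2)
W(s, n) = s
F(h, f) = -34 (F(h, f) = 2*(-1*17) = 2*(-17) = -34)
F(W(12, -12), -11) + p(D(2)) = -34 + 4*(2*2)**2 = -34 + 4*4**2 = -34 + 4*16 = -34 + 64 = 30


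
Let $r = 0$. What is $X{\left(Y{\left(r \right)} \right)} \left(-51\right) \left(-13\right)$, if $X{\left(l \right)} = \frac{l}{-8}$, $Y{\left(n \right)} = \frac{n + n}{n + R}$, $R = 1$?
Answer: $0$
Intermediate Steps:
$Y{\left(n \right)} = \frac{2 n}{1 + n}$ ($Y{\left(n \right)} = \frac{n + n}{n + 1} = \frac{2 n}{1 + n}$)
$X{\left(l \right)} = - \frac{l}{8}$ ($X{\left(l \right)} = l \left(- \frac{1}{8}\right) = - \frac{l}{8}$)
$X{\left(Y{\left(r \right)} \right)} \left(-51\right) \left(-13\right) = - \frac{2 \cdot 0 \frac{1}{1 + 0}}{8} \left(-51\right) \left(-13\right) = - \frac{2 \cdot 0 \cdot 1^{-1}}{8} \left(-51\right) \left(-13\right) = - \frac{2 \cdot 0 \cdot 1}{8} \left(-51\right) \left(-13\right) = \left(- \frac{1}{8}\right) 0 \left(-51\right) \left(-13\right) = 0 \left(-51\right) \left(-13\right) = 0 \left(-13\right) = 0$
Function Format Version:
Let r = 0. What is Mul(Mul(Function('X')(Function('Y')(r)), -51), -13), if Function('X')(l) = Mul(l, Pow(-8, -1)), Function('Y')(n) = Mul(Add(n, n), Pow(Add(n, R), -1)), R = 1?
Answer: 0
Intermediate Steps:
Function('Y')(n) = Mul(2, n, Pow(Add(1, n), -1)) (Function('Y')(n) = Mul(Add(n, n), Pow(Add(n, 1), -1)) = Mul(Mul(2, n), Pow(Add(1, n), -1)) = Mul(2, n, Pow(Add(1, n), -1)))
Function('X')(l) = Mul(Rational(-1, 8), l) (Function('X')(l) = Mul(l, Rational(-1, 8)) = Mul(Rational(-1, 8), l))
Mul(Mul(Function('X')(Function('Y')(r)), -51), -13) = Mul(Mul(Mul(Rational(-1, 8), Mul(2, 0, Pow(Add(1, 0), -1))), -51), -13) = Mul(Mul(Mul(Rational(-1, 8), Mul(2, 0, Pow(1, -1))), -51), -13) = Mul(Mul(Mul(Rational(-1, 8), Mul(2, 0, 1)), -51), -13) = Mul(Mul(Mul(Rational(-1, 8), 0), -51), -13) = Mul(Mul(0, -51), -13) = Mul(0, -13) = 0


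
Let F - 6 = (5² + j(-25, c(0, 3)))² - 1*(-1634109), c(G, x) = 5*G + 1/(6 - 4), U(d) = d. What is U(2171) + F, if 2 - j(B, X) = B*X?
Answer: 6551385/4 ≈ 1.6378e+6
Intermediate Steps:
c(G, x) = ½ + 5*G (c(G, x) = 5*G + 1/2 = 5*G + ½ = ½ + 5*G)
j(B, X) = 2 - B*X
F = 6542701/4 (F = 6 + ((5² + (2 - 1*(-25)*(½ + 5*0)))² - 1*(-1634109)) = 6 + ((25 + (2 - 1*(-25)*(½ + 0)))² + 1634109) = 6 + ((25 + (2 - 1*(-25)*½))² + 1634109) = 6 + ((25 + (2 + 25/2))² + 1634109) = 6 + ((25 + 29/2)² + 1634109) = 6 + ((79/2)² + 1634109) = 6 + (6241/4 + 1634109) = 6 + 6542677/4 = 6542701/4 ≈ 1.6357e+6)
U(2171) + F = 2171 + 6542701/4 = 6551385/4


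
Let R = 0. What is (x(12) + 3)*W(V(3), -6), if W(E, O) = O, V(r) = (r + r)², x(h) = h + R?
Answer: -90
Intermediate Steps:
x(h) = h (x(h) = h + 0 = h)
V(r) = 4*r² (V(r) = (2*r)² = 4*r²)
(x(12) + 3)*W(V(3), -6) = (12 + 3)*(-6) = 15*(-6) = -90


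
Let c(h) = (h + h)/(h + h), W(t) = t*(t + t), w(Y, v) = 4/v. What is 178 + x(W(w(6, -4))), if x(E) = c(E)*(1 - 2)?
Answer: 177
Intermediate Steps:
W(t) = 2*t**2 (W(t) = t*(2*t) = 2*t**2)
c(h) = 1 (c(h) = (2*h)/((2*h)) = (2*h)*(1/(2*h)) = 1)
x(E) = -1 (x(E) = 1*(1 - 2) = 1*(-1) = -1)
178 + x(W(w(6, -4))) = 178 - 1 = 177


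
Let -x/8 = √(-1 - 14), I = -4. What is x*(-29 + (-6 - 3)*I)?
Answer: -56*I*√15 ≈ -216.89*I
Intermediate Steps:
x = -8*I*√15 (x = -8*√(-1 - 14) = -8*I*√15 ≈ -30.984*I)
x*(-29 + (-6 - 3)*I) = (-8*I*√15)*(-29 + (-6 - 3)*(-4)) = (-8*I*√15)*(-29 - 9*(-4)) = (-8*I*√15)*(-29 + 36) = -8*I*√15*7 = -56*I*√15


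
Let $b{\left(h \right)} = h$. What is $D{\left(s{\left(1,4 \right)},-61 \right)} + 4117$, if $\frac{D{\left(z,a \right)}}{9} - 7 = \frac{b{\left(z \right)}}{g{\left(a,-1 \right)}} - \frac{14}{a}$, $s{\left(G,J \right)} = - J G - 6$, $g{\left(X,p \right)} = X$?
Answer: $\frac{255196}{61} \approx 4183.5$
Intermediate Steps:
$s{\left(G,J \right)} = -6 - G J$ ($s{\left(G,J \right)} = - G J - 6 = -6 - G J$)
$D{\left(z,a \right)} = 63 - \frac{126}{a} + \frac{9 z}{a}$ ($D{\left(z,a \right)} = 63 + 9 \left(\frac{z}{a} - \frac{14}{a}\right) = 63 + 9 \left(- \frac{14}{a} + \frac{z}{a}\right) = 63 + \left(- \frac{126}{a} + \frac{9 z}{a}\right) = 63 - \frac{126}{a} + \frac{9 z}{a}$)
$D{\left(s{\left(1,4 \right)},-61 \right)} + 4117 = \frac{9 \left(-14 - \left(6 + 1 \cdot 4\right) + 7 \left(-61\right)\right)}{-61} + 4117 = 9 \left(- \frac{1}{61}\right) \left(-14 - 10 - 427\right) + 4117 = 9 \left(- \frac{1}{61}\right) \left(-451\right) + 4117 = \frac{4059}{61} + 4117 = \frac{255196}{61}$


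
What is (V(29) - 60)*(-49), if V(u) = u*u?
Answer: -38269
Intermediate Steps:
V(u) = u**2
(V(29) - 60)*(-49) = (29**2 - 60)*(-49) = (841 - 60)*(-49) = 781*(-49) = -38269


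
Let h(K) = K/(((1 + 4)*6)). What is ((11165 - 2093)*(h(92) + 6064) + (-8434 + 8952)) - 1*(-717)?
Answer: 275208319/5 ≈ 5.5042e+7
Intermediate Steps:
h(K) = K/30 (h(K) = K/((5*6)) = K/30)
((11165 - 2093)*(h(92) + 6064) + (-8434 + 8952)) - 1*(-717) = ((11165 - 2093)*((1/30)*92 + 6064) + (-8434 + 8952)) - 1*(-717) = (9072*(46/15 + 6064) + 518) + 717 = (9072*(91006/15) + 518) + 717 = (275202144/5 + 518) + 717 = 275204734/5 + 717 = 275208319/5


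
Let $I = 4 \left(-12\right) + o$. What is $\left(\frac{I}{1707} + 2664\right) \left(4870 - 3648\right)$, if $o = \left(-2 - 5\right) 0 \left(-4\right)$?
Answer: $\frac{1852307600}{569} \approx 3.2554 \cdot 10^{6}$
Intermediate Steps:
$o = 0$ ($o = \left(-7\right) 0 = 0$)
$I = -48$ ($I = 4 \left(-12\right) + 0 = -48 + 0 = -48$)
$\left(\frac{I}{1707} + 2664\right) \left(4870 - 3648\right) = \left(- \frac{48}{1707} + 2664\right) \left(4870 - 3648\right) = \left(\left(-48\right) \frac{1}{1707} + 2664\right) 1222 = \left(- \frac{16}{569} + 2664\right) 1222 = \frac{1515800}{569} \cdot 1222 = \frac{1852307600}{569}$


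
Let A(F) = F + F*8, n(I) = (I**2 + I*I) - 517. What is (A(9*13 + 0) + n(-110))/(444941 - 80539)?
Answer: 12368/182201 ≈ 0.067881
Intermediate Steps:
n(I) = -517 + 2*I**2 (n(I) = (I**2 + I**2) - 517 = 2*I**2 - 517 = -517 + 2*I**2)
A(F) = 9*F (A(F) = F + 8*F = 9*F)
(A(9*13 + 0) + n(-110))/(444941 - 80539) = (9*(9*13 + 0) + (-517 + 2*(-110)**2))/(444941 - 80539) = (9*(117 + 0) + (-517 + 2*12100))/364402 = (9*117 + (-517 + 24200))*(1/364402) = (1053 + 23683)*(1/364402) = 24736*(1/364402) = 12368/182201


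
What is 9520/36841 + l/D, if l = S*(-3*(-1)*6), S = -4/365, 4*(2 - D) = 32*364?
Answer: 240817156/931682575 ≈ 0.25848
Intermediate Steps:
D = -2910 (D = 2 - 8*364 = 2 - ¼*11648 = 2 - 2912 = -2910)
S = -4/365 (S = -4*1/365 = -4/365 ≈ -0.010959)
l = -72/365 (l = -4*(-3*(-1))*6/365 = -12*6/365 = -4/365*18 = -72/365 ≈ -0.19726)
9520/36841 + l/D = 9520/36841 - 72/365/(-2910) = 9520*(1/36841) - 72/365*(-1/2910) = 1360/5263 + 12/177025 = 240817156/931682575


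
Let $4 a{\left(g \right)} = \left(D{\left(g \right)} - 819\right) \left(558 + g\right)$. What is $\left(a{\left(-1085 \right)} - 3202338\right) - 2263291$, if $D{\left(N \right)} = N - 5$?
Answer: $- \frac{20856473}{4} \approx -5.2141 \cdot 10^{6}$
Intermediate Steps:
$D{\left(N \right)} = -5 + N$ ($D{\left(N \right)} = N - 5 = -5 + N$)
$a{\left(g \right)} = \frac{\left(-824 + g\right) \left(558 + g\right)}{4}$ ($a{\left(g \right)} = \frac{\left(\left(-5 + g\right) - 819\right) \left(558 + g\right)}{4} = \frac{\left(-824 + g\right) \left(558 + g\right)}{4}$)
$\left(a{\left(-1085 \right)} - 3202338\right) - 2263291 = \left(\left(-114948 - - \frac{144305}{2} + \frac{\left(-1085\right)^{2}}{4}\right) - 3202338\right) - 2263291 = \left(\left(-114948 + \frac{144305}{2} + \frac{1}{4} \cdot 1177225\right) - 3202338\right) - 2263291 = \left(\left(-114948 + \frac{144305}{2} + \frac{1177225}{4}\right) - 3202338\right) - 2263291 = \left(\frac{1006043}{4} - 3202338\right) - 2263291 = - \frac{11803309}{4} - 2263291 = - \frac{20856473}{4}$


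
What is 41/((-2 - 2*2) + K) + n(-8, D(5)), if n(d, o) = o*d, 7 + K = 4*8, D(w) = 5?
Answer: -719/19 ≈ -37.842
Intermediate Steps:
K = 25 (K = -7 + 4*8 = -7 + 32 = 25)
n(d, o) = d*o
41/((-2 - 2*2) + K) + n(-8, D(5)) = 41/((-2 - 2*2) + 25) - 8*5 = 41/((-2 - 4) + 25) - 40 = 41/(-6 + 25) - 40 = 41/19 - 40 = -719/19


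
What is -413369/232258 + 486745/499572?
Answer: -46728578929/58014796788 ≈ -0.80546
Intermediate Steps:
-413369/232258 + 486745/499572 = -46728578929/58014796788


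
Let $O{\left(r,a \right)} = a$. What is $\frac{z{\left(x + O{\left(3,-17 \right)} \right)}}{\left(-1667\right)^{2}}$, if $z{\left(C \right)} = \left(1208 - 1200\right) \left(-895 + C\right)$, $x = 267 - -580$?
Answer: $- \frac{520}{2778889} \approx -0.00018713$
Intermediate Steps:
$x = 847$ ($x = 267 + 580 = 847$)
$z{\left(C \right)} = -7160 + 8 C$ ($z{\left(C \right)} = 8 \left(-895 + C\right) = -7160 + 8 C$)
$\frac{z{\left(x + O{\left(3,-17 \right)} \right)}}{\left(-1667\right)^{2}} = \frac{-7160 + 8 \left(847 - 17\right)}{\left(-1667\right)^{2}} = \frac{-7160 + 8 \cdot 830}{2778889} = \left(-7160 + 6640\right) \frac{1}{2778889} = \left(-520\right) \frac{1}{2778889} = - \frac{520}{2778889}$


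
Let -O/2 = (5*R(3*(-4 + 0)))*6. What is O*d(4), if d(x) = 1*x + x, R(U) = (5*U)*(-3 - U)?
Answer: 259200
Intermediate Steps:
R(U) = 5*U*(-3 - U)
d(x) = 2*x (d(x) = x + x = 2*x)
O = 32400 (O = -2*5*(-5*3*(-4 + 0)*(3 + 3*(-4 + 0)))*6 = -2*5*(-5*3*(-4)*(3 + 3*(-4)))*6 = -2*5*(-5*(-12)*(3 - 12))*6 = -2*5*(-5*(-12)*(-9))*6 = -2*5*(-540)*6 = -(-5400)*6 = -2*(-16200) = 32400)
O*d(4) = 32400*(2*4) = 32400*8 = 259200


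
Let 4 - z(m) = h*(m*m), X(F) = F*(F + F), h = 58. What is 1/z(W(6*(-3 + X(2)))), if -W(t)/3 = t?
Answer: -1/469796 ≈ -2.1286e-6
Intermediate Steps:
X(F) = 2*F² (X(F) = F*(2*F) = 2*F²)
W(t) = -3*t
z(m) = 4 - 58*m² (z(m) = 4 - 58*m*m = 4 - 58*m²)
1/z(W(6*(-3 + X(2)))) = 1/(4 - 58*324*(-3 + 2*2²)²) = 1/(4 - 58*324*(-3 + 2*4)²) = 1/(4 - 58*324*(-3 + 8)²) = 1/(4 - 58*(-18*5)²) = 1/(4 - 58*(-3*30)²) = 1/(4 - 58*(-90)²) = 1/(4 - 58*8100) = 1/(4 - 469800) = 1/(-469796) = -1/469796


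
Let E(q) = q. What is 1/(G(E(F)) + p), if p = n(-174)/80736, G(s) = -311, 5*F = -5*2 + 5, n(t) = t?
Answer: -464/144305 ≈ -0.0032154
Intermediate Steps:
F = -1 (F = (-5*2 + 5)/5 = (-10 + 5)/5 = (⅕)*(-5) = -1)
p = -1/464 (p = -174/80736 = -174*1/80736 = -1/464 ≈ -0.0021552)
1/(G(E(F)) + p) = 1/(-311 - 1/464) = 1/(-144305/464) = -464/144305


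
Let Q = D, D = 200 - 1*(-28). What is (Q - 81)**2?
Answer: 21609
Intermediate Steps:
D = 228 (D = 200 + 28 = 228)
Q = 228
(Q - 81)**2 = (228 - 81)**2 = 147**2 = 21609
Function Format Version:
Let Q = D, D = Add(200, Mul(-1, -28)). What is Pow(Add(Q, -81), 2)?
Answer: 21609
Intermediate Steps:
D = 228 (D = Add(200, 28) = 228)
Q = 228
Pow(Add(Q, -81), 2) = Pow(Add(228, -81), 2) = Pow(147, 2) = 21609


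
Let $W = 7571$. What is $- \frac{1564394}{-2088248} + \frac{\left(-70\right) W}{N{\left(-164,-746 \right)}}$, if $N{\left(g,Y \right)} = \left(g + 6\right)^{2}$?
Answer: $- \frac{133456907593}{6516377884} \approx -20.48$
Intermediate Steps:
$N{\left(g,Y \right)} = \left(6 + g\right)^{2}$
$- \frac{1564394}{-2088248} + \frac{\left(-70\right) W}{N{\left(-164,-746 \right)}} = - \frac{1564394}{-2088248} + \frac{\left(-70\right) 7571}{\left(6 - 164\right)^{2}} = \left(-1564394\right) \left(- \frac{1}{2088248}\right) - \frac{529970}{\left(-158\right)^{2}} = \frac{782197}{1044124} - \frac{529970}{24964} = \frac{782197}{1044124} - \frac{264985}{12482} = - \frac{133456907593}{6516377884}$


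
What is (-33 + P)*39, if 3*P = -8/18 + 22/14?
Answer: -80158/63 ≈ -1272.3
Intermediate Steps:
P = 71/189 (P = (-8/18 + 22/14)/3 = (-8*1/18 + 22*(1/14))/3 = (-4/9 + 11/7)/3 = (⅓)*(71/63) = 71/189 ≈ 0.37566)
(-33 + P)*39 = (-33 + 71/189)*39 = -6166/189*39 = -80158/63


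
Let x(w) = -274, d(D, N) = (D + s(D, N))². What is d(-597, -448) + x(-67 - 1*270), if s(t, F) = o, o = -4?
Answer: 360927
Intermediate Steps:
s(t, F) = -4
d(D, N) = (-4 + D)² (d(D, N) = (D - 4)² = (-4 + D)²)
d(-597, -448) + x(-67 - 1*270) = (-4 - 597)² - 274 = (-601)² - 274 = 361201 - 274 = 360927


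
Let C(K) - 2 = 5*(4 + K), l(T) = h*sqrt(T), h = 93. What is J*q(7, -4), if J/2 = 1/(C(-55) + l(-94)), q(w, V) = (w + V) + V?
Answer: 506/877015 + 186*I*sqrt(94)/877015 ≈ 0.00057696 + 0.0020562*I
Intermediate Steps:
l(T) = 93*sqrt(T)
q(w, V) = w + 2*V (q(w, V) = (V + w) + V = w + 2*V)
C(K) = 22 + 5*K (C(K) = 2 + 5*(4 + K) = 2 + (20 + 5*K) = 22 + 5*K)
J = 2/(-253 + 93*I*sqrt(94)) (J = 2/((22 + 5*(-55)) + 93*sqrt(-94)) = 2/((22 - 275) + 93*(I*sqrt(94))) = 2/(-253 + 93*I*sqrt(94)) ≈ -0.00057696 - 0.0020562*I)
J*q(7, -4) = (-506/877015 - 186*I*sqrt(94)/877015)*(7 + 2*(-4)) = (-506/877015 - 186*I*sqrt(94)/877015)*(7 - 8) = (-506/877015 - 186*I*sqrt(94)/877015)*(-1) = 506/877015 + 186*I*sqrt(94)/877015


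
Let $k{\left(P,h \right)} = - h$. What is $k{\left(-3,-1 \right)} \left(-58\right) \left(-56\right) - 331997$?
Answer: $-328749$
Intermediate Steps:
$k{\left(-3,-1 \right)} \left(-58\right) \left(-56\right) - 331997 = \left(-1\right) \left(-1\right) \left(-58\right) \left(-56\right) - 331997 = 1 \left(-58\right) \left(-56\right) - 331997 = \left(-58\right) \left(-56\right) - 331997 = 3248 - 331997 = -328749$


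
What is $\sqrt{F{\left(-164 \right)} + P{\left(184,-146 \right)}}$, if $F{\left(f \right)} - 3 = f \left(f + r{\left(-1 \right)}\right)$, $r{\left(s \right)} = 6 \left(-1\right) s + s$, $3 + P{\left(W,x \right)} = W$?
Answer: $2 \sqrt{6565} \approx 162.05$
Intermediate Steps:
$P{\left(W,x \right)} = -3 + W$
$r{\left(s \right)} = - 5 s$ ($r{\left(s \right)} = - 6 s + s = - 5 s$)
$F{\left(f \right)} = 3 + f \left(5 + f\right)$ ($F{\left(f \right)} = 3 + f \left(f - -5\right) = 3 + f \left(f + 5\right) = 3 + f \left(5 + f\right)$)
$\sqrt{F{\left(-164 \right)} + P{\left(184,-146 \right)}} = \sqrt{\left(3 + \left(-164\right)^{2} + 5 \left(-164\right)\right) + \left(-3 + 184\right)} = \sqrt{\left(3 + 26896 - 820\right) + 181} = \sqrt{26079 + 181} = \sqrt{26260} = 2 \sqrt{6565}$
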